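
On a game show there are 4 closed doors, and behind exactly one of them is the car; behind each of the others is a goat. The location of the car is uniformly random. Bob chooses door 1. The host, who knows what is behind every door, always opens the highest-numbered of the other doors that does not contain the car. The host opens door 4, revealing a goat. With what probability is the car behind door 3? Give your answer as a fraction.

1/3

Apply Bayes' rule, conditioning on where the car actually is.
If it is behind any of doors 1, 2, and 3 (prior 1/4 each): door 4 is the highest-numbered option available, probability 1; weight (1/4)·1 = 1/4 each.
If it is behind door 4 (prior 1/4): the host opened door 4, so this case is ruled out; weight (1/4)·0 = 0.
The weights sum to 3/4.
So P(the car behind door 3 | the host opened door 4) = (1/4) / (3/4) = 1/3.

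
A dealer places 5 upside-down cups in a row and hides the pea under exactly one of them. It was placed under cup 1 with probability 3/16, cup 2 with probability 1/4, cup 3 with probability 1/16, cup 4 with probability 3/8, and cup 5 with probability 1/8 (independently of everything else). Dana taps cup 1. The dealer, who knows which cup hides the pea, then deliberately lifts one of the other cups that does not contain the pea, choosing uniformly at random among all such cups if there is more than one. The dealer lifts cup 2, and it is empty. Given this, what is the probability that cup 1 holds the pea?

Condition on the true location of the pea.
If it is under cup 1 (prior 3/16): the dealer has 4 equally likely choices, so probability 1/4; weight (3/16)·(1/4) = 3/64.
If it is under cup 2 (prior 1/4): the dealer opened cup 2, so this case is ruled out; weight (1/4)·0 = 0.
If it is under cup 3 (prior 1/16): the dealer has 3 equally likely choices, so probability 1/3; weight (1/16)·(1/3) = 1/48.
If it is under cup 4 (prior 3/8): the dealer has 3 equally likely choices, so probability 1/3; weight (3/8)·(1/3) = 1/8.
If it is under cup 5 (prior 1/8): the dealer has 3 equally likely choices, so probability 1/3; weight (1/8)·(1/3) = 1/24.
The weights sum to 15/64.
So P(the pea under cup 1 | the dealer opened cup 2) = (3/64) / (15/64) = 1/5.

1/5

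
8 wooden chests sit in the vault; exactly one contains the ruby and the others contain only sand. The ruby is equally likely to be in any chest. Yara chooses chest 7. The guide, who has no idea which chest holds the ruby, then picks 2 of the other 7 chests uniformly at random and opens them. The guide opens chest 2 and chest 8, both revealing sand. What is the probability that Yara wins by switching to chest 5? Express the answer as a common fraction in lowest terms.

1/6

Because the guide chose which chests to open without knowing where the ruby is, the choice is independent of the prize location. Learning that none of the 2 opened chests holds the ruby simply rules out those 2 locations and leaves the remaining 6 chests still equally likely by symmetry.
So P(the ruby in chest 5) = 1/6.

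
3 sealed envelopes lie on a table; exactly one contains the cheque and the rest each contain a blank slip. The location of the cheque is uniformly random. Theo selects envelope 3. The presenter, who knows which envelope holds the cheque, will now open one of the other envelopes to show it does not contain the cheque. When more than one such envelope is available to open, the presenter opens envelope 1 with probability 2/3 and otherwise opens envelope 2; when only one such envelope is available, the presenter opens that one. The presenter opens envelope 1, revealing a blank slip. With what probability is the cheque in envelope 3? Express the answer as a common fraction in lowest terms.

Apply Bayes' rule, conditioning on where the cheque actually is.
If it is in envelope 1 (prior 1/3): the presenter opened envelope 1, so this case is ruled out; weight (1/3)·0 = 0.
If it is in envelope 2 (prior 1/3): only envelope 1 is available, probability 1; weight (1/3)·1 = 1/3.
If it is in envelope 3 (prior 1/3): envelope 1 is available, opened with probability 2/3; weight (1/3)·(2/3) = 2/9.
The weights sum to 5/9.
So P(the cheque in envelope 3 | the presenter opened envelope 1) = (2/9) / (5/9) = 2/5.

2/5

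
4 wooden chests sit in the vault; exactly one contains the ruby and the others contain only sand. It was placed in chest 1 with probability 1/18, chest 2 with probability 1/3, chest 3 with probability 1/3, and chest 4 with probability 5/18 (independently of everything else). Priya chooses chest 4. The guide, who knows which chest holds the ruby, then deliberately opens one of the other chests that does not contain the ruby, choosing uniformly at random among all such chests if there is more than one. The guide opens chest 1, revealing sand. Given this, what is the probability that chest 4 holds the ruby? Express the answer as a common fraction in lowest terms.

Apply Bayes' rule, conditioning on where the ruby actually is.
If it is in chest 1 (prior 1/18): the guide opened chest 1, so this case is ruled out; weight (1/18)·0 = 0.
If it is in either of chests 2 and 3 (prior 1/3 each): the guide has 2 equally likely choices, so probability 1/2; weight (1/3)·(1/2) = 1/6 each.
If it is in chest 4 (prior 5/18): the guide has 3 equally likely choices, so probability 1/3; weight (5/18)·(1/3) = 5/54.
The weights sum to 23/54.
So P(the ruby in chest 4 | the guide opened chest 1) = (5/54) / (23/54) = 5/23.

5/23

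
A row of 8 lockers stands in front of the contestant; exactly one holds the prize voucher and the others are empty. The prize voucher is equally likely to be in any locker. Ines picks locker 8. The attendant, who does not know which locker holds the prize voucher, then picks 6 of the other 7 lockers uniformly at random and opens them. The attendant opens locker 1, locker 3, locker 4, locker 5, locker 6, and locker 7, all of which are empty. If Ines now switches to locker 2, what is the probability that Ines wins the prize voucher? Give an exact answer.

Consider each possible location of the prize voucher in turn.
If it is in any of lockers 1, 3, 4, 5, 6, and 7 (prior 1/8 each): that locker was opened and seen not to hold the prize — ruled out; weight (1/8)·0 = 0 each.
If it is in either of lockers 2 and 8 (prior 1/8 each): the attendant picks exactly this set with probability 1/7 regardless, and none is the prize; weight (1/8)·(1/7) = 1/56 each.
The weights sum to 1/28.
So P(the prize voucher in locker 2 | the attendant opened locker 1, locker 3, locker 4, locker 5, locker 6, and locker 7) = (1/56) / (1/28) = 1/2.

1/2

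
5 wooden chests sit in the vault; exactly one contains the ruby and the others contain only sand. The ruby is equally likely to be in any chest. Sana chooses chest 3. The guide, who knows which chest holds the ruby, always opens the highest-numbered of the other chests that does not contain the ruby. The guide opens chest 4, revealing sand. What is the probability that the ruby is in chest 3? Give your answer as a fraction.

0

Consider each possible location of the ruby in turn.
If it is in any of chests 1, 2, and 3 (prior 1/5 each): the guide would have opened chest 5 instead, probability 0; weight (1/5)·0 = 0 each.
If it is in chest 4 (prior 1/5): the guide opened chest 4, so this case is ruled out; weight (1/5)·0 = 0.
If it is in chest 5 (prior 1/5): chest 4 is the highest-numbered option available, probability 1; weight (1/5)·1 = 1/5.
The weights sum to 1/5.
So P(the ruby in chest 3 | the guide opened chest 4) = 0 / (1/5) = 0.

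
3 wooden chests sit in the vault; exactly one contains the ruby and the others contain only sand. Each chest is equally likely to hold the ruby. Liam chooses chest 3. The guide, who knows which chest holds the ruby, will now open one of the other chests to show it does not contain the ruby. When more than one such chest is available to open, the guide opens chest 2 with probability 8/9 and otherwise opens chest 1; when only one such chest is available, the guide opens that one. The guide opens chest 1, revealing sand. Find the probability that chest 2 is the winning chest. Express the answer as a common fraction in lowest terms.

9/10

Consider each possible location of the ruby in turn.
If it is in chest 1 (prior 1/3): the guide opened chest 1, so this case is ruled out; weight (1/3)·0 = 0.
If it is in chest 2 (prior 1/3): only chest 1 is available, probability 1; weight (1/3)·1 = 1/3.
If it is in chest 3 (prior 1/3): chest 2 is available but not opened, probability 1/9; weight (1/3)·(1/9) = 1/27.
The weights sum to 10/27.
So P(the ruby in chest 2 | the guide opened chest 1) = (1/3) / (10/27) = 9/10.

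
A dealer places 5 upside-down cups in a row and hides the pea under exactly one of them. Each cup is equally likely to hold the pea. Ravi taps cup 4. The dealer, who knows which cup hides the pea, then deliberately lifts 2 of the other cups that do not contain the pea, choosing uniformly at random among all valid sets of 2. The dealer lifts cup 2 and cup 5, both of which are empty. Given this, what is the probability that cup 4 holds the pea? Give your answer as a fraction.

1/5

Condition on the true location of the pea.
If it is under either of cups 1 and 3 (prior 1/5 each): the dealer has 3 equally likely choices, so probability 1/3; weight (1/5)·(1/3) = 1/15 each.
If it is under either of cups 2 and 5 (prior 1/5 each): that cup was opened and seen not to hold the prize — ruled out; weight (1/5)·0 = 0 each.
If it is under cup 4 (prior 1/5): the dealer has 6 equally likely choices, so probability 1/6; weight (1/5)·(1/6) = 1/30.
The weights sum to 1/6.
So P(the pea under cup 4 | the dealer opened cup 2 and cup 5) = (1/30) / (1/6) = 1/5.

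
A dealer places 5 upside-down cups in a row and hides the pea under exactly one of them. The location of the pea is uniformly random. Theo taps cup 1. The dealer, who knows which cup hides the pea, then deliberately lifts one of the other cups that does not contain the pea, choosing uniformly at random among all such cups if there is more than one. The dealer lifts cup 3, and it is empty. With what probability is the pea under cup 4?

Consider each possible location of the pea in turn.
If it is under cup 1 (prior 1/5): the dealer has 4 equally likely choices, so probability 1/4; weight (1/5)·(1/4) = 1/20.
If it is under any of cups 2, 4, and 5 (prior 1/5 each): the dealer has 3 equally likely choices, so probability 1/3; weight (1/5)·(1/3) = 1/15 each.
If it is under cup 3 (prior 1/5): the dealer opened cup 3, so this case is ruled out; weight (1/5)·0 = 0.
The weights sum to 1/4.
So P(the pea under cup 4 | the dealer opened cup 3) = (1/15) / (1/4) = 4/15.

4/15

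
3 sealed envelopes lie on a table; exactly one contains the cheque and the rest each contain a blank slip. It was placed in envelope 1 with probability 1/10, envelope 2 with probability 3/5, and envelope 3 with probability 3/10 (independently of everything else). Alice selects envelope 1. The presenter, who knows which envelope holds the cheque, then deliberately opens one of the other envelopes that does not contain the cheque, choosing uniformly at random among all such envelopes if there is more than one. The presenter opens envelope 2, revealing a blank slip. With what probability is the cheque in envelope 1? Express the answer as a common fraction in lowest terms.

1/7

Apply Bayes' rule, conditioning on where the cheque actually is.
If it is in envelope 1 (prior 1/10): the presenter has 2 equally likely choices, so probability 1/2; weight (1/10)·(1/2) = 1/20.
If it is in envelope 2 (prior 3/5): the presenter opened envelope 2, so this case is ruled out; weight (3/5)·0 = 0.
If it is in envelope 3 (prior 3/10): the presenter has no choice, probability 1; weight (3/10)·1 = 3/10.
The weights sum to 7/20.
So P(the cheque in envelope 1 | the presenter opened envelope 2) = (1/20) / (7/20) = 1/7.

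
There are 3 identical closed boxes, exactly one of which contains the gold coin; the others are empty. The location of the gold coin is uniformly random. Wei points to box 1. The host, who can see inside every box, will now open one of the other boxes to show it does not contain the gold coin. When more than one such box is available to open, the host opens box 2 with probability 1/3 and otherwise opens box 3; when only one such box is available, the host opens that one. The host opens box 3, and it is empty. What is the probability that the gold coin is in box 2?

3/5

Apply Bayes' rule, conditioning on where the gold coin actually is.
If it is in box 1 (prior 1/3): box 2 is available but not opened, probability 2/3; weight (1/3)·(2/3) = 2/9.
If it is in box 2 (prior 1/3): only box 3 is available, probability 1; weight (1/3)·1 = 1/3.
If it is in box 3 (prior 1/3): the host opened box 3, so this case is ruled out; weight (1/3)·0 = 0.
The weights sum to 5/9.
So P(the gold coin in box 2 | the host opened box 3) = (1/3) / (5/9) = 3/5.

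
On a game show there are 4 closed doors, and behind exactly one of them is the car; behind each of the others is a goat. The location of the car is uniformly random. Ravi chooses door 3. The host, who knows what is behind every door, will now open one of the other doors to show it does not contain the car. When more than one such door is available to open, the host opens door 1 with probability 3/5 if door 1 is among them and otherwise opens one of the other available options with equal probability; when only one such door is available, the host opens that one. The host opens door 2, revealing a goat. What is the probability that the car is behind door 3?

2/11

Apply Bayes' rule, conditioning on where the car actually is.
If it is behind door 1 (prior 1/4): door 1 holds the prize so is unavailable; the host chooses uniformly among the 2 others, probability 1/2; weight (1/4)·(1/2) = 1/8.
If it is behind door 2 (prior 1/4): the host opened door 2, so this case is ruled out; weight (1/4)·0 = 0.
If it is behind door 3 (prior 1/4): door 1 is available but not opened; door 2 gets probability (1 − 3/5)/2 = 1/5; weight (1/4)·(1/5) = 1/20.
If it is behind door 4 (prior 1/4): door 1 is available but not opened, probability 2/5; weight (1/4)·(2/5) = 1/10.
The weights sum to 11/40.
So P(the car behind door 3 | the host opened door 2) = (1/20) / (11/40) = 2/11.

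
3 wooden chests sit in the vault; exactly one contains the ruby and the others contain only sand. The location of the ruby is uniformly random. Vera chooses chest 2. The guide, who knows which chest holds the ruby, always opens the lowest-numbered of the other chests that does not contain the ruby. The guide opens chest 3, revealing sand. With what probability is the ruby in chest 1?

Apply Bayes' rule, conditioning on where the ruby actually is.
If it is in chest 1 (prior 1/3): chest 3 is the lowest-numbered option available, probability 1; weight (1/3)·1 = 1/3.
If it is in chest 2 (prior 1/3): the guide would have opened chest 1 instead, probability 0; weight (1/3)·0 = 0.
If it is in chest 3 (prior 1/3): the guide opened chest 3, so this case is ruled out; weight (1/3)·0 = 0.
The weights sum to 1/3.
So P(the ruby in chest 1 | the guide opened chest 3) = (1/3) / (1/3) = 1.

1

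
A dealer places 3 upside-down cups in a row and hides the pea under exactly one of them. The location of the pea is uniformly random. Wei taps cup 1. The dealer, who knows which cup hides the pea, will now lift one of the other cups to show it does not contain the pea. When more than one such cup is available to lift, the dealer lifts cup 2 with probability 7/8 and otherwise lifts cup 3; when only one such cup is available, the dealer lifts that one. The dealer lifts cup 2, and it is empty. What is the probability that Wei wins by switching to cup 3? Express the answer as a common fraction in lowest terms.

8/15

Apply Bayes' rule, conditioning on where the pea actually is.
If it is under cup 1 (prior 1/3): cup 2 is available, opened with probability 7/8; weight (1/3)·(7/8) = 7/24.
If it is under cup 2 (prior 1/3): the dealer opened cup 2, so this case is ruled out; weight (1/3)·0 = 0.
If it is under cup 3 (prior 1/3): only cup 2 is available, probability 1; weight (1/3)·1 = 1/3.
The weights sum to 5/8.
So P(the pea under cup 3 | the dealer opened cup 2) = (1/3) / (5/8) = 8/15.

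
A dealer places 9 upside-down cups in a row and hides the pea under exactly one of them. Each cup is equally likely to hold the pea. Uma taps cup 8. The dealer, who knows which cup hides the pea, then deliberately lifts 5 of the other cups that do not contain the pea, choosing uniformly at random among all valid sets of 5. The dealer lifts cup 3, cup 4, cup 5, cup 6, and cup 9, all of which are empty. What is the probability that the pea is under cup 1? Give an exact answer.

8/27

Condition on the true location of the pea.
If it is under any of cups 1, 2, and 7 (prior 1/9 each): the dealer has 21 equally likely choices, so probability 1/21; weight (1/9)·(1/21) = 1/189 each.
If it is under any of cups 3, 4, 5, 6, and 9 (prior 1/9 each): that cup was opened and seen not to hold the prize — ruled out; weight (1/9)·0 = 0 each.
If it is under cup 8 (prior 1/9): the dealer has 56 equally likely choices, so probability 1/56; weight (1/9)·(1/56) = 1/504.
The weights sum to 1/56.
So P(the pea under cup 1 | the dealer opened cup 3, cup 4, cup 5, cup 6, and cup 9) = (1/189) / (1/56) = 8/27.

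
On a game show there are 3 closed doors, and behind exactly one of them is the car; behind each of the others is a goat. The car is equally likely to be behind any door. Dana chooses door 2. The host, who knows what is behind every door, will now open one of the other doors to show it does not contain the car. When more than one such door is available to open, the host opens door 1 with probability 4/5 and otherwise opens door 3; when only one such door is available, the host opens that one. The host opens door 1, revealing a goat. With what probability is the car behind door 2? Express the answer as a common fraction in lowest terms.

4/9

Apply Bayes' rule, conditioning on where the car actually is.
If it is behind door 1 (prior 1/3): the host opened door 1, so this case is ruled out; weight (1/3)·0 = 0.
If it is behind door 2 (prior 1/3): door 1 is available, opened with probability 4/5; weight (1/3)·(4/5) = 4/15.
If it is behind door 3 (prior 1/3): only door 1 is available, probability 1; weight (1/3)·1 = 1/3.
The weights sum to 3/5.
So P(the car behind door 2 | the host opened door 1) = (4/15) / (3/5) = 4/9.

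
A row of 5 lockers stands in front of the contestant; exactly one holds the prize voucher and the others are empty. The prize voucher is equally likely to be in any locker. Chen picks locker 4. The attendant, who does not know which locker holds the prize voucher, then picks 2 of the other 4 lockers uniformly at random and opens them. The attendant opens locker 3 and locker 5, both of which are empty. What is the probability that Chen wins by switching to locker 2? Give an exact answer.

1/3

Consider each possible location of the prize voucher in turn.
If it is in any of lockers 1, 2, and 4 (prior 1/5 each): the attendant picks exactly this set with probability 1/6 regardless, and none is the prize; weight (1/5)·(1/6) = 1/30 each.
If it is in either of lockers 3 and 5 (prior 1/5 each): that locker was opened and seen not to hold the prize — ruled out; weight (1/5)·0 = 0 each.
The weights sum to 1/10.
So P(the prize voucher in locker 2 | the attendant opened locker 3 and locker 5) = (1/30) / (1/10) = 1/3.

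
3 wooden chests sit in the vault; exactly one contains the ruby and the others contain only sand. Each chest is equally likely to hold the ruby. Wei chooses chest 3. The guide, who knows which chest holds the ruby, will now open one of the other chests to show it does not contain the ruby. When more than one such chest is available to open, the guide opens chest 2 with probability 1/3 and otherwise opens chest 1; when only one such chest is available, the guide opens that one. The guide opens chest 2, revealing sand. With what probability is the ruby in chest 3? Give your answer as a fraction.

1/4

Consider each possible location of the ruby in turn.
If it is in chest 1 (prior 1/3): only chest 2 is available, probability 1; weight (1/3)·1 = 1/3.
If it is in chest 2 (prior 1/3): the guide opened chest 2, so this case is ruled out; weight (1/3)·0 = 0.
If it is in chest 3 (prior 1/3): chest 2 is available, opened with probability 1/3; weight (1/3)·(1/3) = 1/9.
The weights sum to 4/9.
So P(the ruby in chest 3 | the guide opened chest 2) = (1/9) / (4/9) = 1/4.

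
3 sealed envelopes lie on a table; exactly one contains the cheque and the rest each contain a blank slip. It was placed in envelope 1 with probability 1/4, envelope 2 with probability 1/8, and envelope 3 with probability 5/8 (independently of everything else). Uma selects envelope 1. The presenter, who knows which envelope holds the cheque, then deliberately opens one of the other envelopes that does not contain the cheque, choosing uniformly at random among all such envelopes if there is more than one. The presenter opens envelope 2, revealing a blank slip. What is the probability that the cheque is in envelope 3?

Apply Bayes' rule, conditioning on where the cheque actually is.
If it is in envelope 1 (prior 1/4): the presenter has 2 equally likely choices, so probability 1/2; weight (1/4)·(1/2) = 1/8.
If it is in envelope 2 (prior 1/8): the presenter opened envelope 2, so this case is ruled out; weight (1/8)·0 = 0.
If it is in envelope 3 (prior 5/8): the presenter has no choice, probability 1; weight (5/8)·1 = 5/8.
The weights sum to 3/4.
So P(the cheque in envelope 3 | the presenter opened envelope 2) = (5/8) / (3/4) = 5/6.

5/6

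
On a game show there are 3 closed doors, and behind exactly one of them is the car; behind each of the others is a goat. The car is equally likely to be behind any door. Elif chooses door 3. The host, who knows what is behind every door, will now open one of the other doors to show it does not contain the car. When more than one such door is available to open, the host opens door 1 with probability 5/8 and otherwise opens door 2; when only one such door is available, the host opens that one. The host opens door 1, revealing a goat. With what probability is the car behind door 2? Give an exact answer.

8/13

Consider each possible location of the car in turn.
If it is behind door 1 (prior 1/3): the host opened door 1, so this case is ruled out; weight (1/3)·0 = 0.
If it is behind door 2 (prior 1/3): only door 1 is available, probability 1; weight (1/3)·1 = 1/3.
If it is behind door 3 (prior 1/3): door 1 is available, opened with probability 5/8; weight (1/3)·(5/8) = 5/24.
The weights sum to 13/24.
So P(the car behind door 2 | the host opened door 1) = (1/3) / (13/24) = 8/13.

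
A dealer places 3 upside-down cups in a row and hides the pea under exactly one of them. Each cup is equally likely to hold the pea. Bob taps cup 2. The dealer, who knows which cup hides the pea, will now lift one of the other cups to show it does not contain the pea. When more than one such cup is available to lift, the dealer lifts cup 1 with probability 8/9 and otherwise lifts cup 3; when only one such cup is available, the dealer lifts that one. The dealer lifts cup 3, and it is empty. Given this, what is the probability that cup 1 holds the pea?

9/10

Condition on the true location of the pea.
If it is under cup 1 (prior 1/3): only cup 3 is available, probability 1; weight (1/3)·1 = 1/3.
If it is under cup 2 (prior 1/3): cup 1 is available but not opened, probability 1/9; weight (1/3)·(1/9) = 1/27.
If it is under cup 3 (prior 1/3): the dealer opened cup 3, so this case is ruled out; weight (1/3)·0 = 0.
The weights sum to 10/27.
So P(the pea under cup 1 | the dealer opened cup 3) = (1/3) / (10/27) = 9/10.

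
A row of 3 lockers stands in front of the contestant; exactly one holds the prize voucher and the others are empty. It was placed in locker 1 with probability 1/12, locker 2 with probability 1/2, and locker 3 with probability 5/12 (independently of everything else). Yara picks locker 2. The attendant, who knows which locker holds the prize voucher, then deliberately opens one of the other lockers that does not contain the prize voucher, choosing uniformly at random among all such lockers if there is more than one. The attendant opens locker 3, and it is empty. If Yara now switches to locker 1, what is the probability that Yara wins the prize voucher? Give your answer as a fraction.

Apply Bayes' rule, conditioning on where the prize voucher actually is.
If it is in locker 1 (prior 1/12): the attendant has no choice, probability 1; weight (1/12)·1 = 1/12.
If it is in locker 2 (prior 1/2): the attendant has 2 equally likely choices, so probability 1/2; weight (1/2)·(1/2) = 1/4.
If it is in locker 3 (prior 5/12): the attendant opened locker 3, so this case is ruled out; weight (5/12)·0 = 0.
The weights sum to 1/3.
So P(the prize voucher in locker 1 | the attendant opened locker 3) = (1/12) / (1/3) = 1/4.

1/4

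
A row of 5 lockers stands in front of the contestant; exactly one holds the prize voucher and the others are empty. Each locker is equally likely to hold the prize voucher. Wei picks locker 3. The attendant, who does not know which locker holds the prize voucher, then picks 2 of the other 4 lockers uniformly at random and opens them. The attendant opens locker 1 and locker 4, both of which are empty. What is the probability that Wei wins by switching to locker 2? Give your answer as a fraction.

Apply Bayes' rule, conditioning on where the prize voucher actually is.
If it is in either of lockers 1 and 4 (prior 1/5 each): that locker was opened and seen not to hold the prize — ruled out; weight (1/5)·0 = 0 each.
If it is in any of lockers 2, 3, and 5 (prior 1/5 each): the attendant picks exactly this set with probability 1/6 regardless, and none is the prize; weight (1/5)·(1/6) = 1/30 each.
The weights sum to 1/10.
So P(the prize voucher in locker 2 | the attendant opened locker 1 and locker 4) = (1/30) / (1/10) = 1/3.

1/3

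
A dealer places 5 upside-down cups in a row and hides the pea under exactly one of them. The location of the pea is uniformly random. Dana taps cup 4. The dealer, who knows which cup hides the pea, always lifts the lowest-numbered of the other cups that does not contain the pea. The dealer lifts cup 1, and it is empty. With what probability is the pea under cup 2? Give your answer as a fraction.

Apply Bayes' rule, conditioning on where the pea actually is.
If it is under cup 1 (prior 1/5): the dealer opened cup 1, so this case is ruled out; weight (1/5)·0 = 0.
If it is under any of cups 2, 3, 4, and 5 (prior 1/5 each): cup 1 is the lowest-numbered option available, probability 1; weight (1/5)·1 = 1/5 each.
The weights sum to 4/5.
So P(the pea under cup 2 | the dealer opened cup 1) = (1/5) / (4/5) = 1/4.

1/4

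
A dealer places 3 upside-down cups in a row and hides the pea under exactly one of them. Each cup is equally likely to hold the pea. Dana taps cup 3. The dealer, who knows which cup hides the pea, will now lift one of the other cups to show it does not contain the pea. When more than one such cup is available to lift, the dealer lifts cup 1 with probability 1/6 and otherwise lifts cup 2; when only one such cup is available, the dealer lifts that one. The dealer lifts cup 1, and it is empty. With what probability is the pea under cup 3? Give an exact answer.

Consider each possible location of the pea in turn.
If it is under cup 1 (prior 1/3): the dealer opened cup 1, so this case is ruled out; weight (1/3)·0 = 0.
If it is under cup 2 (prior 1/3): only cup 1 is available, probability 1; weight (1/3)·1 = 1/3.
If it is under cup 3 (prior 1/3): cup 1 is available, opened with probability 1/6; weight (1/3)·(1/6) = 1/18.
The weights sum to 7/18.
So P(the pea under cup 3 | the dealer opened cup 1) = (1/18) / (7/18) = 1/7.

1/7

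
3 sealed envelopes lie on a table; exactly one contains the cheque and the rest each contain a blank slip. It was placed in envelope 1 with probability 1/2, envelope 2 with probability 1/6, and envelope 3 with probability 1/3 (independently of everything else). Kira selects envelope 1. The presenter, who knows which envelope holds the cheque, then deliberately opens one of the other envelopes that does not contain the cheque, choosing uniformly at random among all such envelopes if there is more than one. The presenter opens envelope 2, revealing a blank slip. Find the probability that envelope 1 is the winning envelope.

Consider each possible location of the cheque in turn.
If it is in envelope 1 (prior 1/2): the presenter has 2 equally likely choices, so probability 1/2; weight (1/2)·(1/2) = 1/4.
If it is in envelope 2 (prior 1/6): the presenter opened envelope 2, so this case is ruled out; weight (1/6)·0 = 0.
If it is in envelope 3 (prior 1/3): the presenter has no choice, probability 1; weight (1/3)·1 = 1/3.
The weights sum to 7/12.
So P(the cheque in envelope 1 | the presenter opened envelope 2) = (1/4) / (7/12) = 3/7.

3/7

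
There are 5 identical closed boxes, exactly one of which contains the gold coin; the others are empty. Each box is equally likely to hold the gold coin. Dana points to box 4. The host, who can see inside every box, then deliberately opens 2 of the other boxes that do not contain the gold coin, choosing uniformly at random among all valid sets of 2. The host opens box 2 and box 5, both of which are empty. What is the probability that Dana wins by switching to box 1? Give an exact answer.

Apply Bayes' rule, conditioning on where the gold coin actually is.
If it is in either of boxes 1 and 3 (prior 1/5 each): the host has 3 equally likely choices, so probability 1/3; weight (1/5)·(1/3) = 1/15 each.
If it is in either of boxes 2 and 5 (prior 1/5 each): that box was opened and seen not to hold the prize — ruled out; weight (1/5)·0 = 0 each.
If it is in box 4 (prior 1/5): the host has 6 equally likely choices, so probability 1/6; weight (1/5)·(1/6) = 1/30.
The weights sum to 1/6.
So P(the gold coin in box 1 | the host opened box 2 and box 5) = (1/15) / (1/6) = 2/5.

2/5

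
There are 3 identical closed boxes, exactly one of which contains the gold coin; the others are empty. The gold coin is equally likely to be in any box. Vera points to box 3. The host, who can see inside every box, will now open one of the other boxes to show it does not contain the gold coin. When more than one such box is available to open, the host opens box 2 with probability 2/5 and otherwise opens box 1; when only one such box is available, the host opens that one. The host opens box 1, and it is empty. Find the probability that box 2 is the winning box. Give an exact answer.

5/8

Condition on the true location of the gold coin.
If it is in box 1 (prior 1/3): the host opened box 1, so this case is ruled out; weight (1/3)·0 = 0.
If it is in box 2 (prior 1/3): only box 1 is available, probability 1; weight (1/3)·1 = 1/3.
If it is in box 3 (prior 1/3): box 2 is available but not opened, probability 3/5; weight (1/3)·(3/5) = 1/5.
The weights sum to 8/15.
So P(the gold coin in box 2 | the host opened box 1) = (1/3) / (8/15) = 5/8.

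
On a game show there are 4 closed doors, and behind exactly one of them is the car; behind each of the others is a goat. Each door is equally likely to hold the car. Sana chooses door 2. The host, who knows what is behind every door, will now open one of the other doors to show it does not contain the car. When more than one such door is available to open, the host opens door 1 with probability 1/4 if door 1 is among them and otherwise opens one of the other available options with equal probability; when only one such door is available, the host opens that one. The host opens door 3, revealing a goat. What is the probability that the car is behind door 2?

3/13

Condition on the true location of the car.
If it is behind door 1 (prior 1/4): door 1 holds the prize so is unavailable; the host chooses uniformly among the 2 others, probability 1/2; weight (1/4)·(1/2) = 1/8.
If it is behind door 2 (prior 1/4): door 1 is available but not opened; door 3 gets probability (1 − 1/4)/2 = 3/8; weight (1/4)·(3/8) = 3/32.
If it is behind door 3 (prior 1/4): the host opened door 3, so this case is ruled out; weight (1/4)·0 = 0.
If it is behind door 4 (prior 1/4): door 1 is available but not opened, probability 3/4; weight (1/4)·(3/4) = 3/16.
The weights sum to 13/32.
So P(the car behind door 2 | the host opened door 3) = (3/32) / (13/32) = 3/13.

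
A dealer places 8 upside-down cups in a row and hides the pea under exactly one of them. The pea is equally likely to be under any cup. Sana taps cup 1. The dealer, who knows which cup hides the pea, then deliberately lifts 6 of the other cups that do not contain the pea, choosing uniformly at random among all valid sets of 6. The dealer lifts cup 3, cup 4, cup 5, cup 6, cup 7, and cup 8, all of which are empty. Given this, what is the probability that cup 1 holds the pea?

1/8

Consider each possible location of the pea in turn.
If it is under cup 1 (prior 1/8): the dealer has 7 equally likely choices, so probability 1/7; weight (1/8)·(1/7) = 1/56.
If it is under cup 2 (prior 1/8): the dealer has no choice, probability 1; weight (1/8)·1 = 1/8.
If it is under any of cups 3, 4, 5, 6, 7, and 8 (prior 1/8 each): that cup was opened and seen not to hold the prize — ruled out; weight (1/8)·0 = 0 each.
The weights sum to 1/7.
So P(the pea under cup 1 | the dealer opened cup 3, cup 4, cup 5, cup 6, cup 7, and cup 8) = (1/56) / (1/7) = 1/8.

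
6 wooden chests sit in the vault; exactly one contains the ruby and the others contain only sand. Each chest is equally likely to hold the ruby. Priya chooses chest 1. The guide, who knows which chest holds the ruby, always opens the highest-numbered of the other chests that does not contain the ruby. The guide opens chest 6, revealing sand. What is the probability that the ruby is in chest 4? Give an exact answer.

Condition on the true location of the ruby.
If it is in any of chests 1, 2, 3, 4, and 5 (prior 1/6 each): chest 6 is the highest-numbered option available, probability 1; weight (1/6)·1 = 1/6 each.
If it is in chest 6 (prior 1/6): the guide opened chest 6, so this case is ruled out; weight (1/6)·0 = 0.
The weights sum to 5/6.
So P(the ruby in chest 4 | the guide opened chest 6) = (1/6) / (5/6) = 1/5.

1/5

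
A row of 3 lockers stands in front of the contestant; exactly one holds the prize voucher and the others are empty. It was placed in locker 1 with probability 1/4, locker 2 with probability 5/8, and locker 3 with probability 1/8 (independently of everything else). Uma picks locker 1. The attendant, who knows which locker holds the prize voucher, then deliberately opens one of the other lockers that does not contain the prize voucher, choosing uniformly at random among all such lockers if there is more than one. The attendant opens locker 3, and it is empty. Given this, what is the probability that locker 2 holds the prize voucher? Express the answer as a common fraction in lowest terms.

Apply Bayes' rule, conditioning on where the prize voucher actually is.
If it is in locker 1 (prior 1/4): the attendant has 2 equally likely choices, so probability 1/2; weight (1/4)·(1/2) = 1/8.
If it is in locker 2 (prior 5/8): the attendant has no choice, probability 1; weight (5/8)·1 = 5/8.
If it is in locker 3 (prior 1/8): the attendant opened locker 3, so this case is ruled out; weight (1/8)·0 = 0.
The weights sum to 3/4.
So P(the prize voucher in locker 2 | the attendant opened locker 3) = (5/8) / (3/4) = 5/6.

5/6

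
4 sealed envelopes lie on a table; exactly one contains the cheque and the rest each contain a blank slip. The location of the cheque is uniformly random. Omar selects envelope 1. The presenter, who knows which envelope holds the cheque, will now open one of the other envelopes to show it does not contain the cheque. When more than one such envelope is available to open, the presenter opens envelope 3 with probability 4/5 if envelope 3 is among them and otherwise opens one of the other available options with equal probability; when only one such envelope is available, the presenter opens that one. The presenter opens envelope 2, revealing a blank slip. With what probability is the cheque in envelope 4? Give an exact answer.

Consider each possible location of the cheque in turn.
If it is in envelope 1 (prior 1/4): envelope 3 is available but not opened; envelope 2 gets probability (1 − 4/5)/2 = 1/10; weight (1/4)·(1/10) = 1/40.
If it is in envelope 2 (prior 1/4): the presenter opened envelope 2, so this case is ruled out; weight (1/4)·0 = 0.
If it is in envelope 3 (prior 1/4): envelope 3 holds the prize so is unavailable; the presenter chooses uniformly among the 2 others, probability 1/2; weight (1/4)·(1/2) = 1/8.
If it is in envelope 4 (prior 1/4): envelope 3 is available but not opened, probability 1/5; weight (1/4)·(1/5) = 1/20.
The weights sum to 1/5.
So P(the cheque in envelope 4 | the presenter opened envelope 2) = (1/20) / (1/5) = 1/4.

1/4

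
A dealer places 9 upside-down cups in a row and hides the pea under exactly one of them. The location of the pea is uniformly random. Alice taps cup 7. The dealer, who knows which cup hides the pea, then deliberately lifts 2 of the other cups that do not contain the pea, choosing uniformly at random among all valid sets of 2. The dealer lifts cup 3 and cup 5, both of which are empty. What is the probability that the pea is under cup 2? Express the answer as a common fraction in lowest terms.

Consider each possible location of the pea in turn.
If it is under any of cups 1, 2, 4, 6, 8, and 9 (prior 1/9 each): the dealer has 21 equally likely choices, so probability 1/21; weight (1/9)·(1/21) = 1/189 each.
If it is under either of cups 3 and 5 (prior 1/9 each): that cup was opened and seen not to hold the prize — ruled out; weight (1/9)·0 = 0 each.
If it is under cup 7 (prior 1/9): the dealer has 28 equally likely choices, so probability 1/28; weight (1/9)·(1/28) = 1/252.
The weights sum to 1/28.
So P(the pea under cup 2 | the dealer opened cup 3 and cup 5) = (1/189) / (1/28) = 4/27.

4/27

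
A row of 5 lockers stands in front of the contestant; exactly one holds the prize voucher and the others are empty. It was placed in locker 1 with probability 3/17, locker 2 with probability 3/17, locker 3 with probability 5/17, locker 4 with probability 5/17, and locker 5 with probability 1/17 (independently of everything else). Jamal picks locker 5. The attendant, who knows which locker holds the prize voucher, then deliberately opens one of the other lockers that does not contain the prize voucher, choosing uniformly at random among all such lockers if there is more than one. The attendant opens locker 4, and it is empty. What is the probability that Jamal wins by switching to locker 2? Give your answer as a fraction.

12/47

Apply Bayes' rule, conditioning on where the prize voucher actually is.
If it is in either of lockers 1 and 2 (prior 3/17 each): the attendant has 3 equally likely choices, so probability 1/3; weight (3/17)·(1/3) = 1/17 each.
If it is in locker 3 (prior 5/17): the attendant has 3 equally likely choices, so probability 1/3; weight (5/17)·(1/3) = 5/51.
If it is in locker 4 (prior 5/17): the attendant opened locker 4, so this case is ruled out; weight (5/17)·0 = 0.
If it is in locker 5 (prior 1/17): the attendant has 4 equally likely choices, so probability 1/4; weight (1/17)·(1/4) = 1/68.
The weights sum to 47/204.
So P(the prize voucher in locker 2 | the attendant opened locker 4) = (1/17) / (47/204) = 12/47.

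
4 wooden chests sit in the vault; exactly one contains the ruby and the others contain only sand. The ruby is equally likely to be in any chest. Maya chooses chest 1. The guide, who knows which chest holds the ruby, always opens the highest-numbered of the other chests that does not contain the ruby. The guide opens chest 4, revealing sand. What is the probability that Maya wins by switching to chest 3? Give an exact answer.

1/3

Apply Bayes' rule, conditioning on where the ruby actually is.
If it is in any of chests 1, 2, and 3 (prior 1/4 each): chest 4 is the highest-numbered option available, probability 1; weight (1/4)·1 = 1/4 each.
If it is in chest 4 (prior 1/4): the guide opened chest 4, so this case is ruled out; weight (1/4)·0 = 0.
The weights sum to 3/4.
So P(the ruby in chest 3 | the guide opened chest 4) = (1/4) / (3/4) = 1/3.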